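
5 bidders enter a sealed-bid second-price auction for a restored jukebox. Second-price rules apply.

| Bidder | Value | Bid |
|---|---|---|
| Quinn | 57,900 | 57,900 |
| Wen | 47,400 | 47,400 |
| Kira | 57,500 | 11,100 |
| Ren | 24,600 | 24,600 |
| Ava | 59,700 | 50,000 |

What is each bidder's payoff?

Ordered from highest: Quinn 57,900, then Ava 50,000, then Wen 47,400, then Ren 24,600, then Kira 11,100.
Quinn has the top bid and wins; the price is the second-highest bid, 50,000.
Quinn's payoff = 57,900 − 50,000 = 7,900. All other bidders lose, so their payoff is 0.

Quinn 7,900, Wen 0, Kira 0, Ren 0, Ava 0.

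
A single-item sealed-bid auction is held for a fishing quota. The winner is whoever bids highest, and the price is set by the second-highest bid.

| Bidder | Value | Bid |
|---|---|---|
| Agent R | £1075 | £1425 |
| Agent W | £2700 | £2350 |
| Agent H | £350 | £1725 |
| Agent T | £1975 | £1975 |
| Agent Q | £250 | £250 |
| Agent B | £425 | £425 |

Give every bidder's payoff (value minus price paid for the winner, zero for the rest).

Bids in descending order: Agent W £2350; Agent T £1975; Agent H £1725; Agent R £1425; Agent B £425; Agent Q £250.
Agent W has the top bid and wins; the price is the second-highest bid, £1975.
Agent W's payoff = £2700 − £1975 = £725. All other bidders lose, so their payoff is 0.

Agent R £0, Agent W £725, Agent H £0, Agent T £0, Agent Q £0, Agent B £0.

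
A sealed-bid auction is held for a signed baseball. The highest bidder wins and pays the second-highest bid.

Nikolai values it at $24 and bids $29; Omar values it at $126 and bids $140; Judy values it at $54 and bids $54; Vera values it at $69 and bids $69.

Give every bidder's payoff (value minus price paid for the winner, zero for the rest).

Nikolai $0, Omar $57, Judy $0, Vera $0.

Ordered from highest: Omar $140 > Vera $69 > Judy $54 > Nikolai $29.
Omar has the top bid and wins; the price is the second-highest bid, $69.
Omar's payoff = $126 − $69 = $57. All other bidders lose, so their payoff is 0.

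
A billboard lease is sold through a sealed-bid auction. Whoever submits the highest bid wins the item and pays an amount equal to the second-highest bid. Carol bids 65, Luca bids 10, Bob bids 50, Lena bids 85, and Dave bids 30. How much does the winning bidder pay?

Ranking the bids: Lena 85, then Carol 65, then Bob 50, then Dave 30, then Luca 10.
Lena has the highest bid, so Lena wins.
The second-highest bid is 65, so that is what Lena pays.

The winner pays 65.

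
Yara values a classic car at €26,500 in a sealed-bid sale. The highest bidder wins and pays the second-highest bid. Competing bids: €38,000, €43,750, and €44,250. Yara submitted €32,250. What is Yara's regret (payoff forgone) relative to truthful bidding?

The highest competing bid is €44,250.
Bidding truthfully at €26,500: the top bid is €44,250 (a rival), so Yara loses. Payoff = €0.
Bidding €32,250: the top bid is €44,250 (a rival), so Yara loses. Payoff = €0.
Regret = truthful payoff − actual payoff = €0 − €0 = €0.

Payoff forgone: €0.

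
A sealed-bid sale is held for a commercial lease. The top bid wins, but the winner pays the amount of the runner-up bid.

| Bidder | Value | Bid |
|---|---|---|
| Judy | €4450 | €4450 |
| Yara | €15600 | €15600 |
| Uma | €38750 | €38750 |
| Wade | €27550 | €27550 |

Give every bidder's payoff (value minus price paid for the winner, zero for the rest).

Sorted high to low: Uma €38750; Wade €27550; Yara €15600; Judy €4450.
Uma has the top bid and wins; the price is the second-highest bid, €27550.
Uma's payoff = €38750 − €27550 = €11200. All other bidders lose, so their payoff is 0.

Payoffs: Judy €0, Yara €0, Uma €11200, Wade €0.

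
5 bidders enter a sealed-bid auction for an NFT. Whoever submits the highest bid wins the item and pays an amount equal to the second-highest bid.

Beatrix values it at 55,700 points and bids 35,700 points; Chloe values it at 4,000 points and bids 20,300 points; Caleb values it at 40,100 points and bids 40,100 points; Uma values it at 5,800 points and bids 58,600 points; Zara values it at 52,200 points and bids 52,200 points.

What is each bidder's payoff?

Beatrix 0 points, Chloe 0 points, Caleb 0 points, Uma -46,400 points, Zara 0 points.

Bids in descending order: Uma 58,600 points, then Zara 52,200 points, then Caleb 40,100 points, then Beatrix 35,700 points, then Chloe 20,300 points.
Uma has the top bid and wins; the price is the second-highest bid, 52,200 points.
Uma's payoff = 5,800 points − 52,200 points = -46,400 points. All other bidders lose, so their payoff is 0.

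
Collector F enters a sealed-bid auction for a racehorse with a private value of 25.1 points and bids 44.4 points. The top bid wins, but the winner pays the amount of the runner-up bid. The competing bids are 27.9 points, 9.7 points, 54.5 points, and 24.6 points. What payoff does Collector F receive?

Payoff = 0.0 points.

Highest competing bid: 54.5 points.
Collector F's bid 44.4 points is not the highest, so Collector F loses, pays nothing, and earns zero payoff.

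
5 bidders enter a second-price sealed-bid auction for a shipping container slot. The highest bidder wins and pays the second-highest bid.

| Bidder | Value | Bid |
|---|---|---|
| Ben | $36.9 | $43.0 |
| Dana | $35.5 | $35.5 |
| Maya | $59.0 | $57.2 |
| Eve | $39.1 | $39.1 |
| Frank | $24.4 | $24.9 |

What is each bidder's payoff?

Payoffs: Ben $0.0, Dana $0.0, Maya $16.0, Eve $0.0, Frank $0.0.

Sorted high to low: Maya $57.2; Ben $43.0; Eve $39.1; Dana $35.5; Frank $24.9.
Maya has the top bid and wins; the price is the second-highest bid, $43.0.
Maya's payoff = $59.0 − $43.0 = $16.0. All other bidders lose, so their payoff is 0.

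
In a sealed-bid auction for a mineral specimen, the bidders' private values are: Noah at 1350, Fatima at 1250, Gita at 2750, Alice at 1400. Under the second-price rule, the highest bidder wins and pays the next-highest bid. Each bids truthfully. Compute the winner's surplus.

Bids in descending order: Gita 2750; Alice 1400; Noah 1350; Fatima 1250.
Gita wins with the top bid and pays the second-highest, 1400.
Surplus = 2750 − 1400 = 1350.

Surplus = 1350.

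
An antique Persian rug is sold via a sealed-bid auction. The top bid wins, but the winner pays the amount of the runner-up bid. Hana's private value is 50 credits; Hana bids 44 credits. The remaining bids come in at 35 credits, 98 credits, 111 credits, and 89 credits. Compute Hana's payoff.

Payoff = 0 credits.

Highest competing bid: 111 credits.
Hana's bid 44 credits is not the highest, so Hana loses, pays nothing, and earns zero payoff.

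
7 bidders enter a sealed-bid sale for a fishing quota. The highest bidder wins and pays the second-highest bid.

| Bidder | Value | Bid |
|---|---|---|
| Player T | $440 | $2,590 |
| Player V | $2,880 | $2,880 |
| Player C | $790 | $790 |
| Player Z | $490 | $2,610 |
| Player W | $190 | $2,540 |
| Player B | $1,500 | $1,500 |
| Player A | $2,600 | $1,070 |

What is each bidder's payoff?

Player T $0, Player V $270, Player C $0, Player Z $0, Player W $0, Player B $0, Player A $0.

Sorted high to low: Player V $2,880; Player Z $2,610; Player T $2,590; Player W $2,540; Player B $1,500; Player A $1,070; Player C $790.
Player V has the top bid and wins; the price is the second-highest bid, $2,610.
Player V's payoff = $2,880 − $2,610 = $270. All other bidders lose, so their payoff is 0.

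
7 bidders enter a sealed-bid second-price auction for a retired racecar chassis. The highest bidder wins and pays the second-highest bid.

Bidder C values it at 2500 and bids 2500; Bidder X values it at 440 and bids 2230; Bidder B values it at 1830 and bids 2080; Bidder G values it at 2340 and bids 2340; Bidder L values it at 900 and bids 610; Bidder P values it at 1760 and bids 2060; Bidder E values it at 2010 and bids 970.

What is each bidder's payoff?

Bids in descending order: Bidder C 2500 > Bidder G 2340 > Bidder X 2230 > Bidder B 2080 > Bidder P 2060 > Bidder E 970 > Bidder L 610.
Bidder C has the top bid and wins; the price is the second-highest bid, 2340.
Bidder C's payoff = 2500 − 2340 = 160. All other bidders lose, so their payoff is 0.

Bidder C 160, Bidder X 0, Bidder B 0, Bidder G 0, Bidder L 0, Bidder P 0, Bidder E 0.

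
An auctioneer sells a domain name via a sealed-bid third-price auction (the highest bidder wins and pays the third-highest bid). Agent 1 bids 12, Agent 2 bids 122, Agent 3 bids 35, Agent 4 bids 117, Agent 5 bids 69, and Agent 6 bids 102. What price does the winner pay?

The winner pays 102.

Bids in descending order: Agent 2 122, then Agent 4 117, then Agent 6 102, then Agent 5 69, then Agent 3 35, then Agent 1 12.
Agent 2 is the highest bidder, so Agent 2 wins.
Under the third-price rule, the price is the third-highest bid: 102.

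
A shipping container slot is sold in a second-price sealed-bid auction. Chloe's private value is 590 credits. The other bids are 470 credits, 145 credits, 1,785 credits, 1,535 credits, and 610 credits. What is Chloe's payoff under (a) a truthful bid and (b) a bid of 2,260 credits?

(a) 0 credits  (b) -1,195 credits

The highest competing bid is 1,785 credits.
Bidding truthfully at 590 credits: the top bid is 1,785 credits (a rival), so Chloe loses. Payoff = 0 credits.
Bidding 2,260 credits: Chloe has the top bid, wins, and pays the second-highest bid 1,785 credits. Payoff = 590 credits − 1,785 credits = -1,195 credits.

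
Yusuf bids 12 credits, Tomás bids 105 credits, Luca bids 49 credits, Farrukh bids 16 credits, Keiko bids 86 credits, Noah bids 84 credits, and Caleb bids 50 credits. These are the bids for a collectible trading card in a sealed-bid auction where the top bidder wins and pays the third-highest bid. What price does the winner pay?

Ranking the bids: Tomás 105 credits > Keiko 86 credits > Noah 84 credits > Caleb 50 credits > Luca 49 credits > Farrukh 16 credits > Yusuf 12 credits.
Tomás is the highest bidder, so Tomás wins.
Under the third-price rule, the price is the third-highest bid: 84 credits.

84 credits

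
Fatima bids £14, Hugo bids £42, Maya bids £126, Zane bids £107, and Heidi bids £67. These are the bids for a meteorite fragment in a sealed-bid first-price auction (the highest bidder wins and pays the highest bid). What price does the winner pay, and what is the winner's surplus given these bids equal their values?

Sorted high to low: Maya £126; Zane £107; Heidi £67; Hugo £42; Fatima £14.
Maya is the highest bidder, so Maya wins.
Under the first-price rule, the price is the highest bid: £126.
Surplus = £126 − £126 = £0.

Price £126; surplus £0.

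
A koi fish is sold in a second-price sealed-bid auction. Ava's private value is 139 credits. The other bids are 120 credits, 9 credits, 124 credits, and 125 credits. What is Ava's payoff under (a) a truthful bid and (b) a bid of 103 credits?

(a) 14 credits  (b) 0 credits

The highest competing bid is 125 credits.
Bidding truthfully at 139 credits: Ava has the top bid, wins, and pays the second-highest bid 125 credits. Payoff = 139 credits − 125 credits = 14 credits.
Bidding 103 credits: the top bid is 125 credits (a rival), so Ava loses. Payoff = 0 credits.
Deviating from a truthful bid can only lose payoff in a second-price auction — never gain.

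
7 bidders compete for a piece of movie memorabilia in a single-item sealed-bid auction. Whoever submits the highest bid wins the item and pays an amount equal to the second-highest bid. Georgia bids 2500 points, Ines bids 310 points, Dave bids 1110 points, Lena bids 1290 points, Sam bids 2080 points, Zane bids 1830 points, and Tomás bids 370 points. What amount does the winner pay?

2080 points

Bids in descending order: Georgia 2500 points; Sam 2080 points; Zane 1830 points; Lena 1290 points; Dave 1110 points; Tomás 370 points; Ines 310 points.
Georgia has the highest bid, so Georgia wins.
The second-highest bid is 2080 points, so that is what Georgia pays.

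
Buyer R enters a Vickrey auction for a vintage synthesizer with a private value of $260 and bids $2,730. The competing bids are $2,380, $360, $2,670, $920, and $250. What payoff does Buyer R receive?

-$2,410

Highest competing bid: $2,670.
Buyer R's bid $2,730 is the highest overall, so Buyer R wins and pays the second-highest bid, $2,670.
Payoff = value − price = $260 − $2,670 = -$2,410.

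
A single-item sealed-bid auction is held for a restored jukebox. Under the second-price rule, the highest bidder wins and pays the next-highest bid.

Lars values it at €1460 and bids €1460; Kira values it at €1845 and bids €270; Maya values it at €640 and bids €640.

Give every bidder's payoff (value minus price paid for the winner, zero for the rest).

Ordered from highest: Lars €1460; Maya €640; Kira €270.
Lars has the top bid and wins; the price is the second-highest bid, €640.
Lars's payoff = €1460 − €640 = €820. All other bidders lose, so their payoff is 0.

Payoffs: Lars €820, Kira €0, Maya €0.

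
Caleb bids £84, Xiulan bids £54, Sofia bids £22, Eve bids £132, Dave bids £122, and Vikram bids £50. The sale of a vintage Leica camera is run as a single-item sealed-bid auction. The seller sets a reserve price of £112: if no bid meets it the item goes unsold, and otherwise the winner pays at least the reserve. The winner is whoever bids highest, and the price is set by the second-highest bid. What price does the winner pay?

£122

Sorted high to low: Eve £132; Dave £122; Caleb £84; Xiulan £54; Vikram £50; Sofia £22.
Eve has the highest bid, so Eve wins.
The second-highest bid is £122, which exceeds the reserve, so that sets the price.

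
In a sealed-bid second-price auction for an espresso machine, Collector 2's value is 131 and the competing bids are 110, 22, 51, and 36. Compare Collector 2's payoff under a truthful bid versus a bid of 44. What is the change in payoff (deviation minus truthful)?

The highest competing bid is 110.
Bidding truthfully at 131: Collector 2 has the top bid, wins, and pays the second-highest bid 110. Payoff = 131 − 110 = 21.
Bidding 44: the top bid is 110 (a rival), so Collector 2 loses. Payoff = 0.
Change = 0 − 21 = -21.
Deviating from a truthful bid can only lose payoff in a second-price auction — never gain.

-21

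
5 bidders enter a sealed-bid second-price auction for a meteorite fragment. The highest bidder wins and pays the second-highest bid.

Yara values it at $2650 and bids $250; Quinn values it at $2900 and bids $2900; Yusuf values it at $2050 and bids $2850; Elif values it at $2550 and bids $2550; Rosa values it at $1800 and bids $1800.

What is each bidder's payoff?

Yara $0, Quinn $50, Yusuf $0, Elif $0, Rosa $0.

Bids in descending order: Quinn $2900; Yusuf $2850; Elif $2550; Rosa $1800; Yara $250.
Quinn has the top bid and wins; the price is the second-highest bid, $2850.
Quinn's payoff = $2900 − $2850 = $50. All other bidders lose, so their payoff is 0.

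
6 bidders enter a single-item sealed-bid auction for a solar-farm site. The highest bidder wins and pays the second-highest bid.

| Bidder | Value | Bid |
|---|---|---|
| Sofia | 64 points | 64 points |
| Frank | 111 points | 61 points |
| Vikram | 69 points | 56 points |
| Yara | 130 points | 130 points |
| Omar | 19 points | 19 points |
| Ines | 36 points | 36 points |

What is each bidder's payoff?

Sofia 0 points, Frank 0 points, Vikram 0 points, Yara 66 points, Omar 0 points, Ines 0 points.

Sorted high to low: Yara 130 points, then Sofia 64 points, then Frank 61 points, then Vikram 56 points, then Ines 36 points, then Omar 19 points.
Yara has the top bid and wins; the price is the second-highest bid, 64 points.
Yara's payoff = 130 points − 64 points = 66 points. All other bidders lose, so their payoff is 0.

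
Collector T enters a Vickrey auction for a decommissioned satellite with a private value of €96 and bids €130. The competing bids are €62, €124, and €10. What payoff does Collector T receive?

Collector T's payoff: -€28.

Highest competing bid: €124.
Collector T's bid €130 is the highest overall, so Collector T wins and pays the second-highest bid, €124.
Payoff = value − price = €96 − €124 = -€28.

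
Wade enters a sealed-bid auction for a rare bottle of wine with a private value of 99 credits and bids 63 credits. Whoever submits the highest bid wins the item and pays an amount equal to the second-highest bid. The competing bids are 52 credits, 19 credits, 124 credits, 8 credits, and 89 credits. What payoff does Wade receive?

Highest competing bid: 124 credits.
Wade's bid 63 credits is not the highest, so Wade loses, pays nothing, and earns zero payoff.

0 credits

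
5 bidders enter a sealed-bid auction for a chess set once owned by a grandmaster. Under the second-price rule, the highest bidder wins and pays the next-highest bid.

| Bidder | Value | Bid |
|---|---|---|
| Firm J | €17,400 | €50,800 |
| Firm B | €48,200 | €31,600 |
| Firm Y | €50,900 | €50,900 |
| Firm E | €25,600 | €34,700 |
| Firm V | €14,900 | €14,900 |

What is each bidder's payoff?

Ordered from highest: Firm Y €50,900; Firm J €50,800; Firm E €34,700; Firm B €31,600; Firm V €14,900.
Firm Y has the top bid and wins; the price is the second-highest bid, €50,800.
Firm Y's payoff = €50,900 − €50,800 = €100. All other bidders lose, so their payoff is 0.

Payoffs: Firm J €0, Firm B €0, Firm Y €100, Firm E €0, Firm V €0.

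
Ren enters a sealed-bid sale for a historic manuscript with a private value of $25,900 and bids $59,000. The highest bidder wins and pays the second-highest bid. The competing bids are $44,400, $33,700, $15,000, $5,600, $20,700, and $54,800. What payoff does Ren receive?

Highest competing bid: $54,800.
Ren's bid $59,000 is the highest overall, so Ren wins and pays the second-highest bid, $54,800.
Payoff = value − price = $25,900 − $54,800 = -$28,900.
Overbidding won the item at a price above value — truthful bidding would have avoided this loss.

Payoff = -$28,900.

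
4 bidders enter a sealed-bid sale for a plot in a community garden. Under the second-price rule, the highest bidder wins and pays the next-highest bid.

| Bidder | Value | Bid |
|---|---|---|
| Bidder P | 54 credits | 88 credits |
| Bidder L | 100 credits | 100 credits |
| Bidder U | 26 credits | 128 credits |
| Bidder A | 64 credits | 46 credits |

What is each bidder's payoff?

Sorted high to low: Bidder U 128 credits; Bidder L 100 credits; Bidder P 88 credits; Bidder A 46 credits.
Bidder U has the top bid and wins; the price is the second-highest bid, 100 credits.
Bidder U's payoff = 26 credits − 100 credits = -74 credits. All other bidders lose, so their payoff is 0.

Payoffs: Bidder P 0 credits, Bidder L 0 credits, Bidder U -74 credits, Bidder A 0 credits.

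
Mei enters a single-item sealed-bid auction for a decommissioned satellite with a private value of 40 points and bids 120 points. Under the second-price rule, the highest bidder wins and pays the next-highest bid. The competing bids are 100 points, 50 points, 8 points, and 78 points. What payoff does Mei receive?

Highest competing bid: 100 points.
Mei's bid 120 points is the highest overall, so Mei wins and pays the second-highest bid, 100 points.
Payoff = value − price = 40 points − 100 points = -60 points.

Mei's payoff: -60 points.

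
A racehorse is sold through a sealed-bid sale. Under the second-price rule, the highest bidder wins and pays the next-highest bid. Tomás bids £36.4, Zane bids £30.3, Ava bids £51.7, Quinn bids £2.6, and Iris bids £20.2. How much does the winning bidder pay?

Ranking the bids: Ava £51.7 > Tomás £36.4 > Zane £30.3 > Iris £20.2 > Quinn £2.6.
Ava has the highest bid, so Ava wins.
The second-highest bid is £36.4, so that is what Ava pays.

Price paid: £36.4.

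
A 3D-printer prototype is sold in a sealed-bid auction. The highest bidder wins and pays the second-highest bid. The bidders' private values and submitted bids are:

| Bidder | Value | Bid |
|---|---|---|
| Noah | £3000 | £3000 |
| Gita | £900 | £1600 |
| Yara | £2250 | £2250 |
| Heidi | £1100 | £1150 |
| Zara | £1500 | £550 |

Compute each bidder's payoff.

Ranking the bids: Noah £3000 > Yara £2250 > Gita £1600 > Heidi £1150 > Zara £550.
Noah has the top bid and wins; the price is the second-highest bid, £2250.
Noah's payoff = £3000 − £2250 = £750. All other bidders lose, so their payoff is 0.

Noah £750, Gita £0, Yara £0, Heidi £0, Zara £0.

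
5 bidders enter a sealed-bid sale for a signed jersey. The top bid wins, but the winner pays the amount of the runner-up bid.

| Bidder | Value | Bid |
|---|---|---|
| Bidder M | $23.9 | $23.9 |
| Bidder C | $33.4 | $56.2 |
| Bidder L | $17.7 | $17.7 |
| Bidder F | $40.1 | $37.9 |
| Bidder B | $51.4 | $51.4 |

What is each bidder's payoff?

Sorted high to low: Bidder C $56.2, then Bidder B $51.4, then Bidder F $37.9, then Bidder M $23.9, then Bidder L $17.7.
Bidder C has the top bid and wins; the price is the second-highest bid, $51.4.
Bidder C's payoff = $33.4 − $51.4 = -$18.0. All other bidders lose, so their payoff is 0.

Bidder M $0.0, Bidder C -$18.0, Bidder L $0.0, Bidder F $0.0, Bidder B $0.0.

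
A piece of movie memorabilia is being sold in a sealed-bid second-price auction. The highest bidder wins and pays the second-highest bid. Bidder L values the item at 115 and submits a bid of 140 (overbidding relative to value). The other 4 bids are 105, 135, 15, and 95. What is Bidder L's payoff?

Highest competing bid: 135.
Bidder L's bid 140 is the highest overall, so Bidder L wins and pays the second-highest bid, 135.
Payoff = value − price = 115 − 135 = -20.
Overbidding won the item at a price above value — truthful bidding would have avoided this loss.

-20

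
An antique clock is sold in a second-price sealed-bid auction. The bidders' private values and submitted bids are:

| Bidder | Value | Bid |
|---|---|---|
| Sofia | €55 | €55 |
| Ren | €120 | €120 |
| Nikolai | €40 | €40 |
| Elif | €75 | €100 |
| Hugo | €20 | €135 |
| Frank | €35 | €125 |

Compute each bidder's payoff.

Payoffs: Sofia €0, Ren €0, Nikolai €0, Elif €0, Hugo -€105, Frank €0.

Bids in descending order: Hugo €135 > Frank €125 > Ren €120 > Elif €100 > Sofia €55 > Nikolai €40.
Hugo has the top bid and wins; the price is the second-highest bid, €125.
Hugo's payoff = €20 − €125 = -€105. All other bidders lose, so their payoff is 0.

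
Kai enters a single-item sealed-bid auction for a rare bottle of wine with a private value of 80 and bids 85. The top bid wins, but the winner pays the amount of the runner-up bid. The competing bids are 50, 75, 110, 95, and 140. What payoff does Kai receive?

Kai's payoff: 0.

Highest competing bid: 140.
Kai's bid 85 is not the highest, so Kai loses, pays nothing, and earns zero payoff.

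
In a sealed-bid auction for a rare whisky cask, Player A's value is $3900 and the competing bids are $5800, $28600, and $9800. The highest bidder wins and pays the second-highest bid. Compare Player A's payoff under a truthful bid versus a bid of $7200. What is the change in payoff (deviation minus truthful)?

$0

The highest competing bid is $28600.
Bidding truthfully at $3900: the top bid is $28600 (a rival), so Player A loses. Payoff = $0.
Bidding $7200: the top bid is $28600 (a rival), so Player A loses. Payoff = $0.
Change = $0 − $0 = $0.
The bid only affects whether you win, not the price — here both bids land on the same side of the top rival bid, so the deviation is payoff-neutral.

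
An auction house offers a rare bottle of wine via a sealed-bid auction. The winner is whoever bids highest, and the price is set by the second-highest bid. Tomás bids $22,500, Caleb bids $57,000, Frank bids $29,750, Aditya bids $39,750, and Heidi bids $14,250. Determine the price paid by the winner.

Price paid: $39,750.

Ranking the bids: Caleb $57,000 > Aditya $39,750 > Frank $29,750 > Tomás $22,500 > Heidi $14,250.
Caleb has the highest bid, so Caleb wins.
The second-highest bid is $39,750, so that is what Caleb pays.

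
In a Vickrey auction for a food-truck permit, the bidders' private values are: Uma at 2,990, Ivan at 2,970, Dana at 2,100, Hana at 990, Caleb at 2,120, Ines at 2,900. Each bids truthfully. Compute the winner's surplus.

Surplus = 20.

Ordered from highest: Uma 2,990, then Ivan 2,970, then Ines 2,900, then Caleb 2,120, then Dana 2,100, then Hana 990.
Uma wins with the top bid and pays the second-highest, 2,970.
Surplus = 2,990 − 2,970 = 20.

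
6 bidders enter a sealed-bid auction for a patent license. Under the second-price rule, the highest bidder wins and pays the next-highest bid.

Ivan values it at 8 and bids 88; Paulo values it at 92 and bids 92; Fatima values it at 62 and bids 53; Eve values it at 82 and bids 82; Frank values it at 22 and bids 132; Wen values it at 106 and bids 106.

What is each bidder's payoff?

Ordered from highest: Frank 132; Wen 106; Paulo 92; Ivan 88; Eve 82; Fatima 53.
Frank has the top bid and wins; the price is the second-highest bid, 106.
Frank's payoff = 22 − 106 = -84. All other bidders lose, so their payoff is 0.

Ivan 0, Paulo 0, Fatima 0, Eve 0, Frank -84, Wen 0.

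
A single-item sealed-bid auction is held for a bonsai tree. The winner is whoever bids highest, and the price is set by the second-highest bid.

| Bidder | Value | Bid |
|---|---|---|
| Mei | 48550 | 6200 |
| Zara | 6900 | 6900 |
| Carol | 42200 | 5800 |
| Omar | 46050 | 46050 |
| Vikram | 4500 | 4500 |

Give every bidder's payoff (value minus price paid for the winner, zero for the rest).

Mei 0, Zara 0, Carol 0, Omar 39150, Vikram 0.

Ordered from highest: Omar 46050; Zara 6900; Mei 6200; Carol 5800; Vikram 4500.
Omar has the top bid and wins; the price is the second-highest bid, 6900.
Omar's payoff = 46050 − 6900 = 39150. All other bidders lose, so their payoff is 0.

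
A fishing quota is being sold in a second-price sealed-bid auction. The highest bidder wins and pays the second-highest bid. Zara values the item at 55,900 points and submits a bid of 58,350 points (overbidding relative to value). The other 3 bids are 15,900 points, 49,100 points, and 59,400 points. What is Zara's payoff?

Highest competing bid: 59,400 points.
Zara's bid 58,350 points is not the highest, so Zara loses, pays nothing, and earns zero payoff.

Payoff = 0 points.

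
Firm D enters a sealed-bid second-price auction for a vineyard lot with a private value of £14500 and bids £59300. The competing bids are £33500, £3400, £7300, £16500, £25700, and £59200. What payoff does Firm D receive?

Highest competing bid: £59200.
Firm D's bid £59300 is the highest overall, so Firm D wins and pays the second-highest bid, £59200.
Payoff = value − price = £14500 − £59200 = -£44700.

Firm D's payoff: -£44700.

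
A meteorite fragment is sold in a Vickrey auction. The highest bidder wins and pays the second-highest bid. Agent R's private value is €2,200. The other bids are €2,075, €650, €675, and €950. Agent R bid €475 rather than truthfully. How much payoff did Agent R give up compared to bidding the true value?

Regret: €125.

The highest competing bid is €2,075.
Bidding truthfully at €2,200: Agent R has the top bid, wins, and pays the second-highest bid €2,075. Payoff = €2,200 − €2,075 = €125.
Bidding €475: the top bid is €2,075 (a rival), so Agent R loses. Payoff = €0.
Regret = truthful payoff − actual payoff = €125 − €0 = €125.
Deviating from a truthful bid can only lose payoff in a second-price auction — never gain.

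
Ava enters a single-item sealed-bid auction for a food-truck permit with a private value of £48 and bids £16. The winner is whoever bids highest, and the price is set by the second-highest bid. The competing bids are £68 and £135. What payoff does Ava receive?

£0

Highest competing bid: £135.
Ava's bid £16 is not the highest, so Ava loses, pays nothing, and earns zero payoff.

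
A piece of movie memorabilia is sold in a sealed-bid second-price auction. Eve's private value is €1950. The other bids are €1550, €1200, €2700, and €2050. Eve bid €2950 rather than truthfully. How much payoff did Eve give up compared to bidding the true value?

The highest competing bid is €2700.
Bidding truthfully at €1950: the top bid is €2700 (a rival), so Eve loses. Payoff = €0.
Bidding €2950: Eve has the top bid, wins, and pays the second-highest bid €2700. Payoff = €1950 − €2700 = -€750.
Regret = truthful payoff − actual payoff = €0 − -€750 = €750.

Payoff forgone: €750.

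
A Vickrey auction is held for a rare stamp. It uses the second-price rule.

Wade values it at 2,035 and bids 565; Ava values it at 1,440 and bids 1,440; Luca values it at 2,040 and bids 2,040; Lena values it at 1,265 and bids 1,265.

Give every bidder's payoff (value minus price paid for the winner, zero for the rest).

Sorted high to low: Luca 2,040 > Ava 1,440 > Lena 1,265 > Wade 565.
Luca has the top bid and wins; the price is the second-highest bid, 1,440.
Luca's payoff = 2,040 − 1,440 = 600. All other bidders lose, so their payoff is 0.

Wade 0, Ava 0, Luca 600, Lena 0.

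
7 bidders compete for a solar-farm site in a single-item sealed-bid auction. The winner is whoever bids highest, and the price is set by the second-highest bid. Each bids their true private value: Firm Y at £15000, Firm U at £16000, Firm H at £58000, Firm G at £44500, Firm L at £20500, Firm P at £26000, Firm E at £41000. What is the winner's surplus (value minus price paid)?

Ranking the bids: Firm H £58000; Firm G £44500; Firm E £41000; Firm P £26000; Firm L £20500; Firm U £16000; Firm Y £15000.
Firm H wins with the top bid and pays the second-highest, £44500.
Surplus = £58000 − £44500 = £13500.

Winner's surplus: £13500.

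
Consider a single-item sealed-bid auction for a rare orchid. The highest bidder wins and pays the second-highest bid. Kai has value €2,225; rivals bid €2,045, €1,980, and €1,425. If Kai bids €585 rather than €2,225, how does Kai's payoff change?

The highest competing bid is €2,045.
Bidding truthfully at €2,225: Kai has the top bid, wins, and pays the second-highest bid €2,045. Payoff = €2,225 − €2,045 = €180.
Bidding €585: the top bid is €2,045 (a rival), so Kai loses. Payoff = €0.
Change = €0 − €180 = -€180.

-€180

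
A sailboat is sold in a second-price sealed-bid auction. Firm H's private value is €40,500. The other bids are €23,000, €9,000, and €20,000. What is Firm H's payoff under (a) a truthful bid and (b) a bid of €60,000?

The highest competing bid is €23,000.
Bidding truthfully at €40,500: Firm H has the top bid, wins, and pays the second-highest bid €23,000. Payoff = €40,500 − €23,000 = €17,500.
Bidding €60,000: Firm H has the top bid, wins, and pays the second-highest bid €23,000. Payoff = €40,500 − €23,000 = €17,500.

Truthful: €17,500; alternative: €17,500.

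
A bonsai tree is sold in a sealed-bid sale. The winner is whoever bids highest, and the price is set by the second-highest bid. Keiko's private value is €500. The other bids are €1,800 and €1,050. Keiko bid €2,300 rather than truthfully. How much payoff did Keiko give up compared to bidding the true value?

€1,300

The highest competing bid is €1,800.
Bidding truthfully at €500: the top bid is €1,800 (a rival), so Keiko loses. Payoff = €0.
Bidding €2,300: Keiko has the top bid, wins, and pays the second-highest bid €1,800. Payoff = €500 − €1,800 = -€1,300.
Regret = truthful payoff − actual payoff = €0 − -€1,300 = €1,300.
This is the dominant-strategy logic: truthful bidding weakly beats any alternative.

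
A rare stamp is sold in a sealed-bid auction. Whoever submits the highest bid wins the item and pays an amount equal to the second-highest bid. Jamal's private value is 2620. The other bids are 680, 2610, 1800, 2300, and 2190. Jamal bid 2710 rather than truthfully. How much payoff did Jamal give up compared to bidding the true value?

0

The highest competing bid is 2610.
Bidding truthfully at 2620: Jamal has the top bid, wins, and pays the second-highest bid 2610. Payoff = 2620 − 2610 = 10.
Bidding 2710: Jamal has the top bid, wins, and pays the second-highest bid 2610. Payoff = 2620 − 2610 = 10.
Regret = truthful payoff − actual payoff = 10 − 10 = 0.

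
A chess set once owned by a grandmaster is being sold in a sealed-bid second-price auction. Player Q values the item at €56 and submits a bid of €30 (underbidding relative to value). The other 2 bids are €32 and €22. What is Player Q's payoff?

Highest competing bid: €32.
Player Q's bid €30 is not the highest, so Player Q loses, pays nothing, and earns zero payoff.

Payoff = €0.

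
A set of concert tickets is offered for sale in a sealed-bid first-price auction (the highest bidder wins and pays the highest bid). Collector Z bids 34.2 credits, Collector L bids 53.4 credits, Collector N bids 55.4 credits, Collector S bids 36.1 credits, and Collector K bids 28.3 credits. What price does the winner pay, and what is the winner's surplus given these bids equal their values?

Sorted high to low: Collector N 55.4 credits, then Collector L 53.4 credits, then Collector S 36.1 credits, then Collector Z 34.2 credits, then Collector K 28.3 credits.
Collector N is the highest bidder, so Collector N wins.
Under the first-price rule, the price is the highest bid: 55.4 credits.
Surplus = 55.4 credits − 55.4 credits = 0.0 credits.

Price 55.4 credits; surplus 0.0 credits.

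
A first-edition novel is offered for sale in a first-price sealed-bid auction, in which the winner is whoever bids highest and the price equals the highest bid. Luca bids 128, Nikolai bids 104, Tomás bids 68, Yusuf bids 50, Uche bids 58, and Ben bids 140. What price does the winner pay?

The winner pays 140.

Sorted high to low: Ben 140 > Luca 128 > Nikolai 104 > Tomás 68 > Uche 58 > Yusuf 50.
Ben is the highest bidder, so Ben wins.
Under the first-price rule, the price is the highest bid: 140.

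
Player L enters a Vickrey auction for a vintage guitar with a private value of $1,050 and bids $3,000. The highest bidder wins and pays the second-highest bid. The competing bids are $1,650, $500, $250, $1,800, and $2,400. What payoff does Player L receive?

Highest competing bid: $2,400.
Player L's bid $3,000 is the highest overall, so Player L wins and pays the second-highest bid, $2,400.
Payoff = value − price = $1,050 − $2,400 = -$1,350.

Player L's payoff: -$1,350.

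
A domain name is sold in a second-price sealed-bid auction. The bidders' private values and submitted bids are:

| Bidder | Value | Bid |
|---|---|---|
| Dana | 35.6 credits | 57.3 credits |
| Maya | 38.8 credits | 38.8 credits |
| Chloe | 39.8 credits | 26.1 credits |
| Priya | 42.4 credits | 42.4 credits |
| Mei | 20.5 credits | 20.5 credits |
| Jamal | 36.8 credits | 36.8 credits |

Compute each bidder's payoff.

Bids in descending order: Dana 57.3 credits; Priya 42.4 credits; Maya 38.8 credits; Jamal 36.8 credits; Chloe 26.1 credits; Mei 20.5 credits.
Dana has the top bid and wins; the price is the second-highest bid, 42.4 credits.
Dana's payoff = 35.6 credits − 42.4 credits = -6.8 credits. All other bidders lose, so their payoff is 0.

Payoffs: Dana -6.8 credits, Maya 0.0 credits, Chloe 0.0 credits, Priya 0.0 credits, Mei 0.0 credits, Jamal 0.0 credits.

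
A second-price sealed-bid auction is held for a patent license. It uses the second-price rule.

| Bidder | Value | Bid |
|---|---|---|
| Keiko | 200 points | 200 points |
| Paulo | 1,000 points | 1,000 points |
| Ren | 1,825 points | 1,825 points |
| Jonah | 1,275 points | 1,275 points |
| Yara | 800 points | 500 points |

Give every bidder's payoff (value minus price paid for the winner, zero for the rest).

Sorted high to low: Ren 1,825 points > Jonah 1,275 points > Paulo 1,000 points > Yara 500 points > Keiko 200 points.
Ren has the top bid and wins; the price is the second-highest bid, 1,275 points.
Ren's payoff = 1,825 points − 1,275 points = 550 points. All other bidders lose, so their payoff is 0.

Payoffs: Keiko 0 points, Paulo 0 points, Ren 550 points, Jonah 0 points, Yara 0 points.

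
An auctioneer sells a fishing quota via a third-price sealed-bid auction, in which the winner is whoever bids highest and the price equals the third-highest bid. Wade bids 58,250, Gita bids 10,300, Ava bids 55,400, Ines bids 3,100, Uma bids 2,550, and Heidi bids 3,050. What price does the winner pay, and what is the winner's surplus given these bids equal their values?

Ranking the bids: Wade 58,250, then Ava 55,400, then Gita 10,300, then Ines 3,100, then Heidi 3,050, then Uma 2,550.
Wade is the highest bidder, so Wade wins.
Under the third-price rule, the price is the third-highest bid: 10,300.
Surplus = 58,250 − 10,300 = 47,950.

The winner pays 10,300 for a surplus of 47,950.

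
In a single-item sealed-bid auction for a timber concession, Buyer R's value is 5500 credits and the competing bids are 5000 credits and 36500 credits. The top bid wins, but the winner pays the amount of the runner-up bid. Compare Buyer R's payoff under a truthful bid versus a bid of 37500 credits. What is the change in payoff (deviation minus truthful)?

The highest competing bid is 36500 credits.
Bidding truthfully at 5500 credits: the top bid is 36500 credits (a rival), so Buyer R loses. Payoff = 0 credits.
Bidding 37500 credits: Buyer R has the top bid, wins, and pays the second-highest bid 36500 credits. Payoff = 5500 credits − 36500 credits = -31000 credits.
Change = -31000 credits − 0 credits = -31000 credits.
Deviating from a truthful bid can only lose payoff in a second-price auction — never gain.

Payoff change: -31000 credits.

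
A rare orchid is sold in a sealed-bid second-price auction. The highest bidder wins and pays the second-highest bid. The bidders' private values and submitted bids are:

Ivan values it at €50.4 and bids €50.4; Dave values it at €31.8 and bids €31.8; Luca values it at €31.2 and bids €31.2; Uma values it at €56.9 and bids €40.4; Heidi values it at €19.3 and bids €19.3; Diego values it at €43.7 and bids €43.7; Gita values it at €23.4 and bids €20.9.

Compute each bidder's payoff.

Payoffs: Ivan €6.7, Dave €0.0, Luca €0.0, Uma €0.0, Heidi €0.0, Diego €0.0, Gita €0.0.

Sorted high to low: Ivan €50.4; Diego €43.7; Uma €40.4; Dave €31.8; Luca €31.2; Gita €20.9; Heidi €19.3.
Ivan has the top bid and wins; the price is the second-highest bid, €43.7.
Ivan's payoff = €50.4 − €43.7 = €6.7. All other bidders lose, so their payoff is 0.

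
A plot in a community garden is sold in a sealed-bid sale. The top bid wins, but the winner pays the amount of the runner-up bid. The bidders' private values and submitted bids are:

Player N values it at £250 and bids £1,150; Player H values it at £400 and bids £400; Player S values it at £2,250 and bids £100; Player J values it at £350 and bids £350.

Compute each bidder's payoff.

Sorted high to low: Player N £1,150; Player H £400; Player J £350; Player S £100.
Player N has the top bid and wins; the price is the second-highest bid, £400.
Player N's payoff = £250 − £400 = -£150. All other bidders lose, so their payoff is 0.

Player N -£150, Player H £0, Player S £0, Player J £0.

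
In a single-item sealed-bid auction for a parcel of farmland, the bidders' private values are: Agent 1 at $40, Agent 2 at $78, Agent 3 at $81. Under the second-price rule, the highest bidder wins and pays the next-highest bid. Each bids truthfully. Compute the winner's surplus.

Ordered from highest: Agent 3 $81, then Agent 2 $78, then Agent 1 $40.
Agent 3 wins with the top bid and pays the second-highest, $78.
Surplus = $81 − $78 = $3.

$3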